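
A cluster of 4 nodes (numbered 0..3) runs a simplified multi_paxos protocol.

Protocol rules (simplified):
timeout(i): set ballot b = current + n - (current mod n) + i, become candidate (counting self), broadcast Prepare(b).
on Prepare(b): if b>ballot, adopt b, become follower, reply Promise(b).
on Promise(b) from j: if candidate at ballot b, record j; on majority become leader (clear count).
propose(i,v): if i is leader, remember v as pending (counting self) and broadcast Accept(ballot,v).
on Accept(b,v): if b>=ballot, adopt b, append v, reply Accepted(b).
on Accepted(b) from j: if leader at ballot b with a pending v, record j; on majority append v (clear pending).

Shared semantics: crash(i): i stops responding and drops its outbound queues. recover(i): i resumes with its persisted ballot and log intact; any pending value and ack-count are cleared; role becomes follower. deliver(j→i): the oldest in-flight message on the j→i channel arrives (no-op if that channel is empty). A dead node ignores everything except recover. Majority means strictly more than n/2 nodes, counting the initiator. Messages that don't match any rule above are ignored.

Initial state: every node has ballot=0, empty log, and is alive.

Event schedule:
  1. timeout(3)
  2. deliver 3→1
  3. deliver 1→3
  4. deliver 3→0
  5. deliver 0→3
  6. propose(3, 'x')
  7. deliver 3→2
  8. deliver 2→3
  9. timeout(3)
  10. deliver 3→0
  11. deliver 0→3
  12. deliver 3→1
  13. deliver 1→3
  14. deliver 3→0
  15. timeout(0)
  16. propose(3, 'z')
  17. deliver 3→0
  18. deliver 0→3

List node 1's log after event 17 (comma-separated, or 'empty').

e1 timeout(3): 3[cand,b=7,-]
e2 deliver 3→1: 1[foll,b=7,-]
e3 deliver 1→3: ·
e4 deliver 3→0: 0[foll,b=7,-]
e5 deliver 0→3: 3[lead,b=7,-]
e6 propose(3,'x'): ·
e7 deliver 3→2: 2[foll,b=7,-]
e8 deliver 2→3: ·
e9 timeout(3): 3[cand,b=11,-]
e10 deliver 3→0: 0[foll,b=7,x]
e11 deliver 0→3: ·
e12 deliver 3→1: 1[foll,b=7,x]
e13 deliver 1→3: ·
e14 deliver 3→0: 0[foll,b=11,x]
e15 timeout(0): 0[cand,b=12,x]
e16 propose(3,'z'): ·
e17 deliver 3→0: ·

x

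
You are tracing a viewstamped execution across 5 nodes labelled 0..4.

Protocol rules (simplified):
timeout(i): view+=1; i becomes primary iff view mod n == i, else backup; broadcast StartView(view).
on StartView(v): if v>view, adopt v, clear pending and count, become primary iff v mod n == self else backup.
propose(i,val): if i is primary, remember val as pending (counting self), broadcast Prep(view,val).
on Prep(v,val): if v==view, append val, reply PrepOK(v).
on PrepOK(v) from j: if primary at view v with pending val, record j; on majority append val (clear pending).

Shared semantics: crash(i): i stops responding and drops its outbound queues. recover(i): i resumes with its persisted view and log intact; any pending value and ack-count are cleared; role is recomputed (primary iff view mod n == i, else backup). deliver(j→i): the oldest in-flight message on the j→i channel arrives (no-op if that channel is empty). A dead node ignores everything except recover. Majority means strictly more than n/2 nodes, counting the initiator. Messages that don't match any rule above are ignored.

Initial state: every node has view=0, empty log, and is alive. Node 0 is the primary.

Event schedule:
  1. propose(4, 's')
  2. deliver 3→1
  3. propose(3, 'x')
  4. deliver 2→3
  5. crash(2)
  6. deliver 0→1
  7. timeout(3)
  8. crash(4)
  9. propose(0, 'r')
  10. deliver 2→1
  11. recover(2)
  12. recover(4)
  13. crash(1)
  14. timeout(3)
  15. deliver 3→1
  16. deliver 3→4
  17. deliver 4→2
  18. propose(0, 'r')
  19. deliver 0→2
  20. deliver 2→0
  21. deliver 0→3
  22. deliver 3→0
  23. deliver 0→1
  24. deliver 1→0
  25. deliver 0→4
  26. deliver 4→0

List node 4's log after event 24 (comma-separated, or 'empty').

step 1 propose(4,'s'): —
step 2 deliver 3→1: —
step 3 propose(3,'x'): —
step 4 deliver 2→3: —
step 5 crash(2): 2={✗back,v=0,log=-}
step 6 deliver 0→1: —
step 7 timeout(3): 3={back,v=1,log=-}
step 8 crash(4): 4={✗back,v=0,log=-}
step 9 propose(0,'r'): —
step 10 deliver 2→1: —
step 11 recover(2): 2={back,v=0,log=-}
step 12 recover(4): 4={back,v=0,log=-}
step 13 crash(1): 1={✗back,v=0,log=-}
step 14 timeout(3): 3={back,v=2,log=-}
step 15 deliver 3→1: —
step 16 deliver 3→4: 4={back,v=1,log=-}
step 17 deliver 4→2: —
step 18 propose(0,'r'): —
step 19 deliver 0→2: 2={back,v=0,log=r}
step 20 deliver 2→0: —
step 21 deliver 0→3: —
step 22 deliver 3→0: 0={back,v=1,log=-}
step 23 deliver 0→1: —
step 24 deliver 1→0: —

empty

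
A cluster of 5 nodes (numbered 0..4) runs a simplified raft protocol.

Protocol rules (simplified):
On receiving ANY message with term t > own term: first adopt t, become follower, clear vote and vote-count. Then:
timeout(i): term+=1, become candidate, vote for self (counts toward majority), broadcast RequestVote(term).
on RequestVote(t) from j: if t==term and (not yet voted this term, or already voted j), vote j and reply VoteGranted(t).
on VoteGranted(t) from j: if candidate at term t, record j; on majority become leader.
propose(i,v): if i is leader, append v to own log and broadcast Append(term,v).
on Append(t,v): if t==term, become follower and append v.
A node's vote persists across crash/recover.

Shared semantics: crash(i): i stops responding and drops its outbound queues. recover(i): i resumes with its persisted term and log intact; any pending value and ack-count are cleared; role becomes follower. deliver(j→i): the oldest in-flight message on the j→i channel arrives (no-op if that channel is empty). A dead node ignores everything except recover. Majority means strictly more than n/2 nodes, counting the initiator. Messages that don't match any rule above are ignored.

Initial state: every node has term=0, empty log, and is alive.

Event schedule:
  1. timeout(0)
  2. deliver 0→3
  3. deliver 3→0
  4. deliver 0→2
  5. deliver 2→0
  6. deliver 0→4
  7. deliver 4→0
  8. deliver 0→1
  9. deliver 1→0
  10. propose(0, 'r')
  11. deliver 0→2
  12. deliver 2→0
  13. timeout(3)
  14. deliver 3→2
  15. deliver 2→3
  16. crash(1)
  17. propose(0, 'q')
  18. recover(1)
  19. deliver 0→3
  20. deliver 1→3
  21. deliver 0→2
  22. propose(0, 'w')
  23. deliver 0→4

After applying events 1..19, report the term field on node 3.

2

after 1 — timeout(0): n0:cand/t1/[-]
after 2 — deliver 0→3: n3:foll/t1/[-]
after 3 — deliver 3→0: ·
after 4 — deliver 0→2: n2:foll/t1/[-]
after 5 — deliver 2→0: n0:lead/t1/[-]
after 6 — deliver 0→4: n4:foll/t1/[-]
after 7 — deliver 4→0: ·
after 8 — deliver 0→1: n1:foll/t1/[-]
after 9 — deliver 1→0: ·
after 10 — propose(0,'r'): n0:lead/t1/[r]
after 11 — deliver 0→2: n2:foll/t1/[r]
after 12 — deliver 2→0: ·
after 13 — timeout(3): n3:cand/t2/[-]
after 14 — deliver 3→2: n2:foll/t2/[r]
after 15 — deliver 2→3: ·
after 16 — crash(1): n1:✗foll/t1/[-]
after 17 — propose(0,'q'): n0:lead/t1/[r,q]
after 18 — recover(1): n1:foll/t1/[-]
after 19 — deliver 0→3: ·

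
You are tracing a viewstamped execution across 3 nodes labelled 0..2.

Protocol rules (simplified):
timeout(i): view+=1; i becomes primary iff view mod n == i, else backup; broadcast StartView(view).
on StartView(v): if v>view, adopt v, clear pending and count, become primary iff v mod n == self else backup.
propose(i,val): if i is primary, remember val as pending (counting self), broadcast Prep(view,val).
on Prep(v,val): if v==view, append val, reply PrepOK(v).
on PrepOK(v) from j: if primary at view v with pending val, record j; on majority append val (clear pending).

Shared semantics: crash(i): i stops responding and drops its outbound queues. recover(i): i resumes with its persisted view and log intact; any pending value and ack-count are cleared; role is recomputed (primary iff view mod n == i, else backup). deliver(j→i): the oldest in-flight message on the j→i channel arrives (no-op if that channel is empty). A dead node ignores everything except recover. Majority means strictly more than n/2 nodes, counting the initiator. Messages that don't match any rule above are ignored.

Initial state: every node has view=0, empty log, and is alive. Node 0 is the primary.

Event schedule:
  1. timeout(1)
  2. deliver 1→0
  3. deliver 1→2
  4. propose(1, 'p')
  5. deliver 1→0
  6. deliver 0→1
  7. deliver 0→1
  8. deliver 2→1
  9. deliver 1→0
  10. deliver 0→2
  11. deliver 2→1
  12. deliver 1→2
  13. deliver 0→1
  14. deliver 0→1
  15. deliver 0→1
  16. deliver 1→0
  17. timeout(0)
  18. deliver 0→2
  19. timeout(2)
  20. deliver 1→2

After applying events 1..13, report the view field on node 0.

1

[1] timeout(1) → N1(prim v1 [-])
[2] deliver 1→0 → N0(back v1 [-])
[3] deliver 1→2 → N2(back v1 [-])
[4] propose(1,'p') → ∅
[5] deliver 1→0 → N0(back v1 [p])
[6] deliver 0→1 → N1(prim v1 [p])
[7] deliver 0→1 → ∅
[8] deliver 2→1 → ∅
[9] deliver 1→0 → ∅
[10] deliver 0→2 → ∅
[11] deliver 2→1 → ∅
[12] deliver 1→2 → N2(back v1 [p])
[13] deliver 0→1 → ∅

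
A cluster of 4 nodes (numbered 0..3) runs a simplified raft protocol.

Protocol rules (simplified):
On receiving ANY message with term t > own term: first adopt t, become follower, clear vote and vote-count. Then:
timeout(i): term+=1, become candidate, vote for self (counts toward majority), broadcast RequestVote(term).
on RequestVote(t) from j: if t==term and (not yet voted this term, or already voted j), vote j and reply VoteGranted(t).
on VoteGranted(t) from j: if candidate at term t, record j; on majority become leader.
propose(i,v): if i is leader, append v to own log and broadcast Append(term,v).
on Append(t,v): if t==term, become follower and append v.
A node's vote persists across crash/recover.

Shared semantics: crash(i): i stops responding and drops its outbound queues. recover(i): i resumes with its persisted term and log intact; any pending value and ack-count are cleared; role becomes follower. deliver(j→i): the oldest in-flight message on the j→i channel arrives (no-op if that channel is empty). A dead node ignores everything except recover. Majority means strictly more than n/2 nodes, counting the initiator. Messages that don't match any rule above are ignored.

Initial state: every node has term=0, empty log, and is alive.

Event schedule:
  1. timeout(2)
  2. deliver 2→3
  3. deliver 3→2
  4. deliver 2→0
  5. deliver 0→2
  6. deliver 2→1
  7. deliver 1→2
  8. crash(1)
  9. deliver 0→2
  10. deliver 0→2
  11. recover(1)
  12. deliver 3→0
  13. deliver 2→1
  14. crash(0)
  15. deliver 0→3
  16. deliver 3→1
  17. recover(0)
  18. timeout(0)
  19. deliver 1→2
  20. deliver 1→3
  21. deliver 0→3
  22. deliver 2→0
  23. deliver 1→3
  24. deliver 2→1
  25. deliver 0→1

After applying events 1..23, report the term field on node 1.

step 1 timeout(2): 2={cand,t=1,log=-}
step 2 deliver 2→3: 3={foll,t=1,log=-}
step 3 deliver 3→2: —
step 4 deliver 2→0: 0={foll,t=1,log=-}
step 5 deliver 0→2: 2={lead,t=1,log=-}
step 6 deliver 2→1: 1={foll,t=1,log=-}
step 7 deliver 1→2: —
step 8 crash(1): 1={✗foll,t=1,log=-}
step 9 deliver 0→2: —
step 10 deliver 0→2: —
step 11 recover(1): 1={foll,t=1,log=-}
step 12 deliver 3→0: —
step 13 deliver 2→1: —
step 14 crash(0): 0={✗foll,t=1,log=-}
step 15 deliver 0→3: —
step 16 deliver 3→1: —
step 17 recover(0): 0={foll,t=1,log=-}
step 18 timeout(0): 0={cand,t=2,log=-}
step 19 deliver 1→2: —
step 20 deliver 1→3: —
step 21 deliver 0→3: 3={foll,t=2,log=-}
step 22 deliver 2→0: —
step 23 deliver 1→3: —

1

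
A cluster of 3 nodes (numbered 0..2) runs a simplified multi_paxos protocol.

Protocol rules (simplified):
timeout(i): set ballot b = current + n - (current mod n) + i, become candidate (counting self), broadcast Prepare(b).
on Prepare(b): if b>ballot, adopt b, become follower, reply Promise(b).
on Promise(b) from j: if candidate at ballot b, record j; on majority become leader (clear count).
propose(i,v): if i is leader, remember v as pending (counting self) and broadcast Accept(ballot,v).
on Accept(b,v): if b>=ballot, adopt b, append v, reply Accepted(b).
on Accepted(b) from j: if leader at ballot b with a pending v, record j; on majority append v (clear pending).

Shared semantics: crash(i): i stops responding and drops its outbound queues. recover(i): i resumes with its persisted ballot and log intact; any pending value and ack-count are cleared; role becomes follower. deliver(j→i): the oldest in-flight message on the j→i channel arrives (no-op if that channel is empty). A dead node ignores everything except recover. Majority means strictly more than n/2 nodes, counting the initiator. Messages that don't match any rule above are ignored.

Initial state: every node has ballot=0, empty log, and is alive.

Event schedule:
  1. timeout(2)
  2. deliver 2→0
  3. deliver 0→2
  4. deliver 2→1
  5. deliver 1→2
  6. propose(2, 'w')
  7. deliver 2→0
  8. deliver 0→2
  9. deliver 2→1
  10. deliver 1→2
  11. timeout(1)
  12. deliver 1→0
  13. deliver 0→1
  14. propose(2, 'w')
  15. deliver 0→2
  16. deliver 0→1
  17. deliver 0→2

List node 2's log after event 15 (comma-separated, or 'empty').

w

step 1 timeout(2): 2={cand,b=5,log=-}
step 2 deliver 2→0: 0={foll,b=5,log=-}
step 3 deliver 0→2: 2={lead,b=5,log=-}
step 4 deliver 2→1: 1={foll,b=5,log=-}
step 5 deliver 1→2: —
step 6 propose(2,'w'): —
step 7 deliver 2→0: 0={foll,b=5,log=w}
step 8 deliver 0→2: 2={lead,b=5,log=w}
step 9 deliver 2→1: 1={foll,b=5,log=w}
step 10 deliver 1→2: —
step 11 timeout(1): 1={cand,b=7,log=w}
step 12 deliver 1→0: 0={foll,b=7,log=w}
step 13 deliver 0→1: 1={lead,b=7,log=w}
step 14 propose(2,'w'): —
step 15 deliver 0→2: —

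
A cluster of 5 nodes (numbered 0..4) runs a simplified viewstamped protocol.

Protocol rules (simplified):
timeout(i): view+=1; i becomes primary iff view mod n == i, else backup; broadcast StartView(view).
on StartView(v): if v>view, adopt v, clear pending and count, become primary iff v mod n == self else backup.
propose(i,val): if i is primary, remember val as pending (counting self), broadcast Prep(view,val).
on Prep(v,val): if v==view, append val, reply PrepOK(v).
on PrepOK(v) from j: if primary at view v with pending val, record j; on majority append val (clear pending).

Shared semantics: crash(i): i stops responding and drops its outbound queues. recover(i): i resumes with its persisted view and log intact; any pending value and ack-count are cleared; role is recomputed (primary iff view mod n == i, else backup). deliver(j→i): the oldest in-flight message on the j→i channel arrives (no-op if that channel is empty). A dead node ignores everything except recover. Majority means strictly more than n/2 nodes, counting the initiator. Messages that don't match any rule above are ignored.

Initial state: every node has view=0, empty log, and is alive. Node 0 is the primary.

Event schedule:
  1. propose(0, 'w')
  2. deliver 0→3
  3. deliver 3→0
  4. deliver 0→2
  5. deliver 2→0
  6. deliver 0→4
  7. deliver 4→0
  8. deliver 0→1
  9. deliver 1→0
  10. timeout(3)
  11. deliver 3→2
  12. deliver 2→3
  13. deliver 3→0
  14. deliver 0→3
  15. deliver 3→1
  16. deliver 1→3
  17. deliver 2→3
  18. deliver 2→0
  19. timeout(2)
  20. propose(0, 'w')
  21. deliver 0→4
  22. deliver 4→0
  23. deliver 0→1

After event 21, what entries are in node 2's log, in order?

w

e1 propose(0,'w'): ·
e2 deliver 0→3: 3[back,v=0,w]
e3 deliver 3→0: ·
e4 deliver 0→2: 2[back,v=0,w]
e5 deliver 2→0: 0[prim,v=0,w]
e6 deliver 0→4: 4[back,v=0,w]
e7 deliver 4→0: ·
e8 deliver 0→1: 1[back,v=0,w]
e9 deliver 1→0: ·
e10 timeout(3): 3[back,v=1,w]
e11 deliver 3→2: 2[back,v=1,w]
e12 deliver 2→3: ·
e13 deliver 3→0: 0[back,v=1,w]
e14 deliver 0→3: ·
e15 deliver 3→1: 1[prim,v=1,w]
e16 deliver 1→3: ·
e17 deliver 2→3: ·
e18 deliver 2→0: ·
e19 timeout(2): 2[prim,v=2,w]
e20 propose(0,'w'): ·
e21 deliver 0→4: ·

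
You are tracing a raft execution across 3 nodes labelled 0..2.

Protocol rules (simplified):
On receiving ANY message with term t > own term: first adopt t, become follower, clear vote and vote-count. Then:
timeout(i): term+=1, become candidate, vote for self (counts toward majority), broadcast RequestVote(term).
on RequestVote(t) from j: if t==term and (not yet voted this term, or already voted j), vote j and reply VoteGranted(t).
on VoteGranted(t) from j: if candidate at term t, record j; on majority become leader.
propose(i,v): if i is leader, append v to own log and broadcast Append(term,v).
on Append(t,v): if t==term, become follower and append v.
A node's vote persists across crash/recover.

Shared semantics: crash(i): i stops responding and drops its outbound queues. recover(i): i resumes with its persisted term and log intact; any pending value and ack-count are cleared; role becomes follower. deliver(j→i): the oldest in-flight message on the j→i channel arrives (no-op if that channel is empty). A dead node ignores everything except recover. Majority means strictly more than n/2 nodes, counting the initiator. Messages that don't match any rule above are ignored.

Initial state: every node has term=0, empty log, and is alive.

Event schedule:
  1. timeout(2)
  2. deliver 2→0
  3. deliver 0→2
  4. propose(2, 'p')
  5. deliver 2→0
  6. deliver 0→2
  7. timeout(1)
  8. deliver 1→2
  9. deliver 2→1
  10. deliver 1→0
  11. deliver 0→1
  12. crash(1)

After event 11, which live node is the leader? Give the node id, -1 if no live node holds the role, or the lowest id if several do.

step 1 timeout(2): 2={cand,t=1,log=-}
step 2 deliver 2→0: 0={foll,t=1,log=-}
step 3 deliver 0→2: 2={lead,t=1,log=-}
step 4 propose(2,'p'): 2={lead,t=1,log=p}
step 5 deliver 2→0: 0={foll,t=1,log=p}
step 6 deliver 0→2: —
step 7 timeout(1): 1={cand,t=1,log=-}
step 8 deliver 1→2: —
step 9 deliver 2→1: —
step 10 deliver 1→0: —
step 11 deliver 0→1: —

2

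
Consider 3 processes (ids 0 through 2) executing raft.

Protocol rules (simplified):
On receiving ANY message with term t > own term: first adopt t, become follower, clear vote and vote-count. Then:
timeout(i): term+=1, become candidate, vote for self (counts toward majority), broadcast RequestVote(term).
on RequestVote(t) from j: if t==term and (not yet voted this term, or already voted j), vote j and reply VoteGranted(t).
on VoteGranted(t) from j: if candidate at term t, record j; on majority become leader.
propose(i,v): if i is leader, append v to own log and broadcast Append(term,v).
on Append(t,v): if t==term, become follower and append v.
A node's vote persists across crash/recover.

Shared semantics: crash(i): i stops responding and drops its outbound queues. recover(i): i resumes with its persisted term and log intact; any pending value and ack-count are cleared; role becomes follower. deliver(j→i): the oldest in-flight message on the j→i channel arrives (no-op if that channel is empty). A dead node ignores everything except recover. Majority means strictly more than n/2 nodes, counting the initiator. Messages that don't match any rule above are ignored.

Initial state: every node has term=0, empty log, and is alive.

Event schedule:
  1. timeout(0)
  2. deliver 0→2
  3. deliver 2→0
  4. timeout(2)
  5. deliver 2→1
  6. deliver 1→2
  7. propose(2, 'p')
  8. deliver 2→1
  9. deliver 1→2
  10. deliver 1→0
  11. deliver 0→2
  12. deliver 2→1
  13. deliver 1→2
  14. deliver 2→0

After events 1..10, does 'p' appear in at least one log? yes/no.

yes

e1 timeout(0): 0[cand,t=1,-]
e2 deliver 0→2: 2[foll,t=1,-]
e3 deliver 2→0: 0[lead,t=1,-]
e4 timeout(2): 2[cand,t=2,-]
e5 deliver 2→1: 1[foll,t=2,-]
e6 deliver 1→2: 2[lead,t=2,-]
e7 propose(2,'p'): 2[lead,t=2,p]
e8 deliver 2→1: 1[foll,t=2,p]
e9 deliver 1→2: ·
e10 deliver 1→0: ·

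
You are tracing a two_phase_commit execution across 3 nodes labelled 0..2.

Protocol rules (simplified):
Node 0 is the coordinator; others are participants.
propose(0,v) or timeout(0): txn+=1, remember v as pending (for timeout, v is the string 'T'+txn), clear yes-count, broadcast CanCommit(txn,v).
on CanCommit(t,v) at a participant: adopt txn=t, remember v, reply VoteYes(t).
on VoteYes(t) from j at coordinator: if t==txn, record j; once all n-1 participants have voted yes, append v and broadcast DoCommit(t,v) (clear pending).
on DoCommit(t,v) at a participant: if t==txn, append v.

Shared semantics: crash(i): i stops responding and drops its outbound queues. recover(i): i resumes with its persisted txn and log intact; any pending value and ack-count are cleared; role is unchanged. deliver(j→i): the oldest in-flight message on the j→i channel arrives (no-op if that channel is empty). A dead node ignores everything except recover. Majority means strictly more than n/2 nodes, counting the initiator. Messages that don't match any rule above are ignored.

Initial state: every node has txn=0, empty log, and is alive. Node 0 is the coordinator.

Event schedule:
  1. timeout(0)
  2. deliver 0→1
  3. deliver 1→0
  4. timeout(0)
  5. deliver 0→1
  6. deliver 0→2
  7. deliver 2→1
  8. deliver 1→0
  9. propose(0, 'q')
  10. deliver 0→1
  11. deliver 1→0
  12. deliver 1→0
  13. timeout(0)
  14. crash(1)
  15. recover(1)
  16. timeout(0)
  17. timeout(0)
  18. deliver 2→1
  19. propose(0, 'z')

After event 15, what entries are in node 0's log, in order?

1. timeout(0):  <0:coor t1 ->
2. deliver 0→1:  <1:part t1 ->
3. deliver 1→0:  nop
4. timeout(0):  <0:coor t2 ->
5. deliver 0→1:  <1:part t2 ->
6. deliver 0→2:  <2:part t1 ->
7. deliver 2→1:  nop
8. deliver 1→0:  nop
9. propose(0,'q'):  <0:coor t3 ->
10. deliver 0→1:  <1:part t3 ->
11. deliver 1→0:  nop
12. deliver 1→0:  nop
13. timeout(0):  <0:coor t4 ->
14. crash(1):  <1:✗part t3 ->
15. recover(1):  <1:part t3 ->

empty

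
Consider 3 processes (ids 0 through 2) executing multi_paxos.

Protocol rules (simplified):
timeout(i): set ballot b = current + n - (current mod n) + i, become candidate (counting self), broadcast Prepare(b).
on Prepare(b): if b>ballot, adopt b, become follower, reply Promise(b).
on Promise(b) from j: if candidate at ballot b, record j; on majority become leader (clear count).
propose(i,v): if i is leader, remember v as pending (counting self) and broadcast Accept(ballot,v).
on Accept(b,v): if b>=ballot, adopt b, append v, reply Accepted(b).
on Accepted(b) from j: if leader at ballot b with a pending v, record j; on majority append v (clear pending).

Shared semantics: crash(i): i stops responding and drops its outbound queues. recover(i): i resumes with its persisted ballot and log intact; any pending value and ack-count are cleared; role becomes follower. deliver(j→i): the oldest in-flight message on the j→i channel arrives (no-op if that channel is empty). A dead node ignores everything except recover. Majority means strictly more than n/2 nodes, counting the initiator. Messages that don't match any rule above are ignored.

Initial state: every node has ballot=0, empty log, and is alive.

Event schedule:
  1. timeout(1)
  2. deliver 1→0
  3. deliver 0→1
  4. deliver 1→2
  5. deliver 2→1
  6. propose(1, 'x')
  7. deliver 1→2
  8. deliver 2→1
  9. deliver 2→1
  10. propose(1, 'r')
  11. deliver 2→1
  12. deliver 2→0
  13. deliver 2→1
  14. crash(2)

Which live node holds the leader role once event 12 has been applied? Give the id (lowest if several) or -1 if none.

step 1 timeout(1): 1={cand,b=4,log=-}
step 2 deliver 1→0: 0={foll,b=4,log=-}
step 3 deliver 0→1: 1={lead,b=4,log=-}
step 4 deliver 1→2: 2={foll,b=4,log=-}
step 5 deliver 2→1: —
step 6 propose(1,'x'): —
step 7 deliver 1→2: 2={foll,b=4,log=x}
step 8 deliver 2→1: 1={lead,b=4,log=x}
step 9 deliver 2→1: —
step 10 propose(1,'r'): —
step 11 deliver 2→1: —
step 12 deliver 2→0: —

1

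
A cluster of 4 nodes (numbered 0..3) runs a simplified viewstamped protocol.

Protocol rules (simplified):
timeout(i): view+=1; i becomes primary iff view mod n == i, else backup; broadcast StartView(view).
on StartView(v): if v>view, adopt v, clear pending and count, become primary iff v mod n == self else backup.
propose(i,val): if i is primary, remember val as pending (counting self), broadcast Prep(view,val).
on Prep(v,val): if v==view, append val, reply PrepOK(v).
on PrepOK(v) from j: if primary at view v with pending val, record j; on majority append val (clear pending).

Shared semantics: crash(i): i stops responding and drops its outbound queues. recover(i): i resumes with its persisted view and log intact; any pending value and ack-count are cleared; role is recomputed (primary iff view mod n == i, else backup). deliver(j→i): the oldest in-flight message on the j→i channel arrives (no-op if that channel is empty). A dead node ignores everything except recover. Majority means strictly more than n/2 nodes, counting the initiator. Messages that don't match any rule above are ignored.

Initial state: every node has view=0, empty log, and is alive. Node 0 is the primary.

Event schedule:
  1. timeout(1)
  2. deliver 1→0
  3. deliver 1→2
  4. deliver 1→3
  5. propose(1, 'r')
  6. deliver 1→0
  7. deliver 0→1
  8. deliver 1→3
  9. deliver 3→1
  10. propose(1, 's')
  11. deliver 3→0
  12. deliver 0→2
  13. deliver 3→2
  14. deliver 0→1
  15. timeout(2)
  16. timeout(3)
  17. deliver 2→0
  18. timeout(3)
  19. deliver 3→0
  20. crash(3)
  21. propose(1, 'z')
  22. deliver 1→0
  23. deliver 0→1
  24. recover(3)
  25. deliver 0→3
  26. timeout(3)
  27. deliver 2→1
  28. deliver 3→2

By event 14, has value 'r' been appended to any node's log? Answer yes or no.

yes

step 1 timeout(1): 1={prim,v=1,log=-}
step 2 deliver 1→0: 0={back,v=1,log=-}
step 3 deliver 1→2: 2={back,v=1,log=-}
step 4 deliver 1→3: 3={back,v=1,log=-}
step 5 propose(1,'r'): —
step 6 deliver 1→0: 0={back,v=1,log=r}
step 7 deliver 0→1: —
step 8 deliver 1→3: 3={back,v=1,log=r}
step 9 deliver 3→1: 1={prim,v=1,log=r}
step 10 propose(1,'s'): —
step 11 deliver 3→0: —
step 12 deliver 0→2: —
step 13 deliver 3→2: —
step 14 deliver 0→1: —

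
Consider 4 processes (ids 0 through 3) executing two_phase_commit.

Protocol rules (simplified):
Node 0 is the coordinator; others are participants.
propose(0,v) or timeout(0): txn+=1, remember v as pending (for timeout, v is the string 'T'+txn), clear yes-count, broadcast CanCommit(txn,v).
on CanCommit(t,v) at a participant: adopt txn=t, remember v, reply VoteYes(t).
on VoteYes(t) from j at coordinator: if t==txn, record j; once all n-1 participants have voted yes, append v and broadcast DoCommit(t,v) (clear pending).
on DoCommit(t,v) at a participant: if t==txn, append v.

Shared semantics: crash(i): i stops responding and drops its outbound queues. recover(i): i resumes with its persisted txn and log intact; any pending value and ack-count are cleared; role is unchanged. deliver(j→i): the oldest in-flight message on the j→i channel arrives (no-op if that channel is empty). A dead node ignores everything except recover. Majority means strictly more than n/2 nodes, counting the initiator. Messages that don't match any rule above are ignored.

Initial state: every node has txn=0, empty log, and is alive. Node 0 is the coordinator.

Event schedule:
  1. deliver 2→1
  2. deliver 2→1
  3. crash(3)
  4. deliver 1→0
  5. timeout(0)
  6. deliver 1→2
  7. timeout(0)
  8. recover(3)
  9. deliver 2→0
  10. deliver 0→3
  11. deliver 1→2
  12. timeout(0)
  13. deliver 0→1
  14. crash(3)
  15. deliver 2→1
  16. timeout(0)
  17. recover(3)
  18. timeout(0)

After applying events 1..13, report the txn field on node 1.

[1] deliver 2→1 → ∅
[2] deliver 2→1 → ∅
[3] crash(3) → N3(✗part t0 [-])
[4] deliver 1→0 → ∅
[5] timeout(0) → N0(coor t1 [-])
[6] deliver 1→2 → ∅
[7] timeout(0) → N0(coor t2 [-])
[8] recover(3) → N3(part t0 [-])
[9] deliver 2→0 → ∅
[10] deliver 0→3 → N3(part t1 [-])
[11] deliver 1→2 → ∅
[12] timeout(0) → N0(coor t3 [-])
[13] deliver 0→1 → N1(part t1 [-])

1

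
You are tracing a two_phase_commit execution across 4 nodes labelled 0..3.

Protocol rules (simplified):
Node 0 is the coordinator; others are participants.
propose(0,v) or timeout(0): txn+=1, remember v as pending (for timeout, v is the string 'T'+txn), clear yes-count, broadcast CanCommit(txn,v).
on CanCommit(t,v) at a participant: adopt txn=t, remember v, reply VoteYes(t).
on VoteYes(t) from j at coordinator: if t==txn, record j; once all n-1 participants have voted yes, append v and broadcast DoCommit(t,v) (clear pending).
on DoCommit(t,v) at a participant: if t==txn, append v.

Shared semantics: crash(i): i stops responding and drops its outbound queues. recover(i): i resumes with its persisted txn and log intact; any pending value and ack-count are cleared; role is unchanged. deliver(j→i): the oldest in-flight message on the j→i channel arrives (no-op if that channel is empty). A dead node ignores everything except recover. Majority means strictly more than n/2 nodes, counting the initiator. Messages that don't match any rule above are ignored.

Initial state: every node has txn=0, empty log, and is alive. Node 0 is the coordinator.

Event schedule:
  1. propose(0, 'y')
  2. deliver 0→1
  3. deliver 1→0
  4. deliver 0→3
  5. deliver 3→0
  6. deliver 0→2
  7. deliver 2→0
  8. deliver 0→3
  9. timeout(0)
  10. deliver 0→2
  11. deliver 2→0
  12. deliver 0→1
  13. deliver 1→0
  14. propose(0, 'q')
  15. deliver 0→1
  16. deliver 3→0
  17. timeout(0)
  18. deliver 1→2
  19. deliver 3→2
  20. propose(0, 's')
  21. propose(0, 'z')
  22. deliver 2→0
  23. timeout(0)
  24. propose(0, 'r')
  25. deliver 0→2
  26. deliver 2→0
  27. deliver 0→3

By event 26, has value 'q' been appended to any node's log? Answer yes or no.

1. propose(0,'y'):  <0:coor t1 ->
2. deliver 0→1:  <1:part t1 ->
3. deliver 1→0:  nop
4. deliver 0→3:  <3:part t1 ->
5. deliver 3→0:  nop
6. deliver 0→2:  <2:part t1 ->
7. deliver 2→0:  <0:coor t1 y>
8. deliver 0→3:  <3:part t1 y>
9. timeout(0):  <0:coor t2 y>
10. deliver 0→2:  <2:part t1 y>
11. deliver 2→0:  nop
12. deliver 0→1:  <1:part t1 y>
13. deliver 1→0:  nop
14. propose(0,'q'):  <0:coor t3 y>
15. deliver 0→1:  <1:part t2 y>
16. deliver 3→0:  nop
17. timeout(0):  <0:coor t4 y>
18. deliver 1→2:  nop
19. deliver 3→2:  nop
20. propose(0,'s'):  <0:coor t5 y>
21. propose(0,'z'):  <0:coor t6 y>
22. deliver 2→0:  nop
23. timeout(0):  <0:coor t7 y>
24. propose(0,'r'):  <0:coor t8 y>
25. deliver 0→2:  <2:part t2 y>
26. deliver 2→0:  nop

no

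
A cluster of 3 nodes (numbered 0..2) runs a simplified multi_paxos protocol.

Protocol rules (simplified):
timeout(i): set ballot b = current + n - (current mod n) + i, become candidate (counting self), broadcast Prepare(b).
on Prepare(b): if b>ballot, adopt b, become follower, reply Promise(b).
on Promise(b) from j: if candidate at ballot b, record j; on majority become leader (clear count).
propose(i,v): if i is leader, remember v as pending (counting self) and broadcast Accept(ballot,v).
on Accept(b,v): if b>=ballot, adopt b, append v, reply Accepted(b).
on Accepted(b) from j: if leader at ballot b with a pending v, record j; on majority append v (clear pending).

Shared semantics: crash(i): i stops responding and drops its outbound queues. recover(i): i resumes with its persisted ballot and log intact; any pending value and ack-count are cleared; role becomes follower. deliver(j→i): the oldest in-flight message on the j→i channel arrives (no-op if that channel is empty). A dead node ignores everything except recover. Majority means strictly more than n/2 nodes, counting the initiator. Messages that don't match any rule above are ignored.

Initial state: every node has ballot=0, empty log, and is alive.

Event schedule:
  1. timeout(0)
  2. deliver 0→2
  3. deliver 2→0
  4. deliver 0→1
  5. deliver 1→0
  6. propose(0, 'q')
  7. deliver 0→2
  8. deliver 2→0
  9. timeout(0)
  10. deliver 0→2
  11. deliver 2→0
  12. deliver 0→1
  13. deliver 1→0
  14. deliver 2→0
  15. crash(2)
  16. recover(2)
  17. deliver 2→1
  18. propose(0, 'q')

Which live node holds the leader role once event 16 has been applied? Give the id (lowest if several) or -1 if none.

step 1 timeout(0): 0={cand,b=3,log=-}
step 2 deliver 0→2: 2={foll,b=3,log=-}
step 3 deliver 2→0: 0={lead,b=3,log=-}
step 4 deliver 0→1: 1={foll,b=3,log=-}
step 5 deliver 1→0: —
step 6 propose(0,'q'): —
step 7 deliver 0→2: 2={foll,b=3,log=q}
step 8 deliver 2→0: 0={lead,b=3,log=q}
step 9 timeout(0): 0={cand,b=6,log=q}
step 10 deliver 0→2: 2={foll,b=6,log=q}
step 11 deliver 2→0: 0={lead,b=6,log=q}
step 12 deliver 0→1: 1={foll,b=3,log=q}
step 13 deliver 1→0: —
step 14 deliver 2→0: —
step 15 crash(2): 2={✗foll,b=6,log=q}
step 16 recover(2): 2={foll,b=6,log=q}

0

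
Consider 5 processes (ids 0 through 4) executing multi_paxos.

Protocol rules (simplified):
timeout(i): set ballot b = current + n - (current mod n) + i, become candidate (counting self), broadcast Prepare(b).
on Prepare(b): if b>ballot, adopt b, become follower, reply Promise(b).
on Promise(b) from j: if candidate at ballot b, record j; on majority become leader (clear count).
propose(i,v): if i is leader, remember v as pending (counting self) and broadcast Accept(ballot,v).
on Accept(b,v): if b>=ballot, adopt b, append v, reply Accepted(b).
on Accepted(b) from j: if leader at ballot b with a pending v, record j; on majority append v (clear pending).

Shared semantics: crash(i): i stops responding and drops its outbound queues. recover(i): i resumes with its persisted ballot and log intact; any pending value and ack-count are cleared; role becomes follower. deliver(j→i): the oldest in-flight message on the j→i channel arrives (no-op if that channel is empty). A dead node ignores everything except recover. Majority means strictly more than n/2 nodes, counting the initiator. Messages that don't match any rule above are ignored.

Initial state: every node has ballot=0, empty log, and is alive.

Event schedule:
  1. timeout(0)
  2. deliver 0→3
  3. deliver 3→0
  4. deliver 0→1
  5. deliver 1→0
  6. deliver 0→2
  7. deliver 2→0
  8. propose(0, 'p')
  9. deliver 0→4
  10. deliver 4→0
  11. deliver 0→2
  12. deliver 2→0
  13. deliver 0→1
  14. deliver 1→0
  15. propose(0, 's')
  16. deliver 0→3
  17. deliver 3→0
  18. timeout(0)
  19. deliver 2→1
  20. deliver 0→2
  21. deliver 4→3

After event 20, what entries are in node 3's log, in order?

step 1 timeout(0): 0={cand,b=5,log=-}
step 2 deliver 0→3: 3={foll,b=5,log=-}
step 3 deliver 3→0: —
step 4 deliver 0→1: 1={foll,b=5,log=-}
step 5 deliver 1→0: 0={lead,b=5,log=-}
step 6 deliver 0→2: 2={foll,b=5,log=-}
step 7 deliver 2→0: —
step 8 propose(0,'p'): —
step 9 deliver 0→4: 4={foll,b=5,log=-}
step 10 deliver 4→0: —
step 11 deliver 0→2: 2={foll,b=5,log=p}
step 12 deliver 2→0: —
step 13 deliver 0→1: 1={foll,b=5,log=p}
step 14 deliver 1→0: 0={lead,b=5,log=p}
step 15 propose(0,'s'): —
step 16 deliver 0→3: 3={foll,b=5,log=p}
step 17 deliver 3→0: —
step 18 timeout(0): 0={cand,b=10,log=p}
step 19 deliver 2→1: —
step 20 deliver 0→2: 2={foll,b=5,log=p,s}

p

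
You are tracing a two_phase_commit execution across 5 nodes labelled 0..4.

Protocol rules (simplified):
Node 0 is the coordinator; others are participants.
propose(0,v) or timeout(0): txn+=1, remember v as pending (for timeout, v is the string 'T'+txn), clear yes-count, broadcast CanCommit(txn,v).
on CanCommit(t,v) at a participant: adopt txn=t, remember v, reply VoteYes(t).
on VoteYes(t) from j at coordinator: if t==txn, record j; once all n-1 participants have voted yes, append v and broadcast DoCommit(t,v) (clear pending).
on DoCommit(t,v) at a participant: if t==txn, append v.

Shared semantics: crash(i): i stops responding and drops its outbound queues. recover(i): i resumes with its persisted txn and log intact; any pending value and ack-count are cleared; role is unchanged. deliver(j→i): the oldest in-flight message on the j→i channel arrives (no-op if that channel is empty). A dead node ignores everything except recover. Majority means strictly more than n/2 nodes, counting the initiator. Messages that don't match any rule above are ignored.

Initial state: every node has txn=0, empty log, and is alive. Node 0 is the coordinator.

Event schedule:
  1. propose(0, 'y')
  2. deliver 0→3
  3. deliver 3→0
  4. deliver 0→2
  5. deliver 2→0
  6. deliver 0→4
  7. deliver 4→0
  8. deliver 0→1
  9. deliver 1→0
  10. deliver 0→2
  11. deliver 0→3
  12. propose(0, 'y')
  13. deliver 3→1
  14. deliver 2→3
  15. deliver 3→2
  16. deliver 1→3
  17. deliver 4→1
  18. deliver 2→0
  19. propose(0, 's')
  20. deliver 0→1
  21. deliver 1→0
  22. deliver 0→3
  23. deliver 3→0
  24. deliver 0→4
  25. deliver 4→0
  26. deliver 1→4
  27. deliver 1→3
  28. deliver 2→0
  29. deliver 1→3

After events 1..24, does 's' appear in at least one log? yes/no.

step 1 propose(0,'y'): 0={coor,t=1,log=-}
step 2 deliver 0→3: 3={part,t=1,log=-}
step 3 deliver 3→0: —
step 4 deliver 0→2: 2={part,t=1,log=-}
step 5 deliver 2→0: —
step 6 deliver 0→4: 4={part,t=1,log=-}
step 7 deliver 4→0: —
step 8 deliver 0→1: 1={part,t=1,log=-}
step 9 deliver 1→0: 0={coor,t=1,log=y}
step 10 deliver 0→2: 2={part,t=1,log=y}
step 11 deliver 0→3: 3={part,t=1,log=y}
step 12 propose(0,'y'): 0={coor,t=2,log=y}
step 13 deliver 3→1: —
step 14 deliver 2→3: —
step 15 deliver 3→2: —
step 16 deliver 1→3: —
step 17 deliver 4→1: —
step 18 deliver 2→0: —
step 19 propose(0,'s'): 0={coor,t=3,log=y}
step 20 deliver 0→1: 1={part,t=1,log=y}
step 21 deliver 1→0: —
step 22 deliver 0→3: 3={part,t=2,log=y}
step 23 deliver 3→0: —
step 24 deliver 0→4: 4={part,t=1,log=y}

no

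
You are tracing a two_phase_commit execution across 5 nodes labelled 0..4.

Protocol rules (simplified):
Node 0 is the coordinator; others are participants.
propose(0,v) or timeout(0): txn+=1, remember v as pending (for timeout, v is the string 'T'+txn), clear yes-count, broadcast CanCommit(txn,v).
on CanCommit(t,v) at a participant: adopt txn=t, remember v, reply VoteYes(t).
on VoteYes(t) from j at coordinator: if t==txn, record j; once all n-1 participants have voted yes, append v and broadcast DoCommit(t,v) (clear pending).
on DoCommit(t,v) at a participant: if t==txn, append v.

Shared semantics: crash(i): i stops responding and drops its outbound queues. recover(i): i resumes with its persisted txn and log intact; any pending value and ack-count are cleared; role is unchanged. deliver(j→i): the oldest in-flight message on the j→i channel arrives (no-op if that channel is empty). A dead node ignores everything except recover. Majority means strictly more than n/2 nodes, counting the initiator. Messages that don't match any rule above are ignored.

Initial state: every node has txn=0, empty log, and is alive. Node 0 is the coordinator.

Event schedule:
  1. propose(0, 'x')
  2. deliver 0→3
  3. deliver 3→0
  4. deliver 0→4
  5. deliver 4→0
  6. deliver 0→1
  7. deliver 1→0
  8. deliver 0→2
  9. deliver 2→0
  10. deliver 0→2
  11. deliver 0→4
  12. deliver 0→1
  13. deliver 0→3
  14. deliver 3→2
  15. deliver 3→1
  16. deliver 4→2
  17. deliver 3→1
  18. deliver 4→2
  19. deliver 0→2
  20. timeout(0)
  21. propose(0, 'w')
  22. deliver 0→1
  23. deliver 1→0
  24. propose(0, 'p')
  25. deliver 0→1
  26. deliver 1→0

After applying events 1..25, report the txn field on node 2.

1. propose(0,'x'):  <0:coor t1 ->
2. deliver 0→3:  <3:part t1 ->
3. deliver 3→0:  nop
4. deliver 0→4:  <4:part t1 ->
5. deliver 4→0:  nop
6. deliver 0→1:  <1:part t1 ->
7. deliver 1→0:  nop
8. deliver 0→2:  <2:part t1 ->
9. deliver 2→0:  <0:coor t1 x>
10. deliver 0→2:  <2:part t1 x>
11. deliver 0→4:  <4:part t1 x>
12. deliver 0→1:  <1:part t1 x>
13. deliver 0→3:  <3:part t1 x>
14. deliver 3→2:  nop
15. deliver 3→1:  nop
16. deliver 4→2:  nop
17. deliver 3→1:  nop
18. deliver 4→2:  nop
19. deliver 0→2:  nop
20. timeout(0):  <0:coor t2 x>
21. propose(0,'w'):  <0:coor t3 x>
22. deliver 0→1:  <1:part t2 x>
23. deliver 1→0:  nop
24. propose(0,'p'):  <0:coor t4 x>
25. deliver 0→1:  <1:part t3 x>

1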